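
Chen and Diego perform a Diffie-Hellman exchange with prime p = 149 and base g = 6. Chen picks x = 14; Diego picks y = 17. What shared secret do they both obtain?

145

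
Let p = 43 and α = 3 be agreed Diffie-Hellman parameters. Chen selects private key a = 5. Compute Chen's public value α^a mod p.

28

Public value = 3^5 mod 43.
3^1 ≡ 3 (mod 43)
3^2 = (3^1)^2 ≡ 3^2 = 9 ≡ 9 (mod 43)
3^4 = (3^2)^2 ≡ 9^2 = 81 ≡ 38 (mod 43)
3^5 = 3^4 · 3^1 ≡ 38 · 3 ≡ 28 (mod 43).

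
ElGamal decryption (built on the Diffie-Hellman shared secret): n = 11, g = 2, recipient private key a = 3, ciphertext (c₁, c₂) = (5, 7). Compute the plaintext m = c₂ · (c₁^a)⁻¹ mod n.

Shared mask s = c₁^a mod n = 5^3 mod 11.
5^1 ≡ 5 (mod 11)
5^2 = (5^1)^2 ≡ 5^2 = 25 ≡ 3 (mod 11)
5^3 = 5^2 · 5^1 ≡ 3 · 5 ≡ 4 (mod 11).
So s = 4; s⁻¹ ≡ 3 (mod 11).
m = c₂ · s⁻¹ mod 11 = 7 · 3 mod 11 = 10.

10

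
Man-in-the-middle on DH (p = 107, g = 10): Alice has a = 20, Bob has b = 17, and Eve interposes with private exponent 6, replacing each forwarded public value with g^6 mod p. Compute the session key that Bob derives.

Bob receives Eve's public value M = 10^6 mod 107 instead of the honest one.
10^1 ≡ 10 (mod 107)
10^2 = (10^1)^2 ≡ 10^2 = 100 ≡ 100 (mod 107)
10^4 = (10^2)^2 ≡ 100^2 = 10000 ≡ 49 (mod 107)
10^6 = 10^4 · 10^2 ≡ 49 · 100 ≡ 85 (mod 107).
So M = 85. Bob computes K = M^17 mod 107.
85^1 ≡ 85 (mod 107)
85^2 = (85^1)^2 ≡ 85^2 = 7225 ≡ 56 (mod 107)
85^4 = (85^2)^2 ≡ 56^2 = 3136 ≡ 33 (mod 107)
85^8 = (85^4)^2 ≡ 33^2 = 1089 ≡ 19 (mod 107)
85^16 = (85^8)^2 ≡ 19^2 = 361 ≡ 40 (mod 107)
85^17 = 85^16 · 85^1 ≡ 40 · 85 ≡ 83 (mod 107).

83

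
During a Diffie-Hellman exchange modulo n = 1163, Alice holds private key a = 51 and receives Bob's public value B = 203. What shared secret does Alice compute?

Shared key K = 203^51 mod 1163.
203^1 ≡ 203 (mod 1163)
203^2 = (203^1)^2 ≡ 203^2 = 41209 ≡ 504 (mod 1163)
203^4 = (203^2)^2 ≡ 504^2 = 254016 ≡ 482 (mod 1163)
203^8 = (203^4)^2 ≡ 482^2 = 232324 ≡ 887 (mod 1163)
203^16 = (203^8)^2 ≡ 887^2 = 786769 ≡ 581 (mod 1163)
203^32 = (203^16)^2 ≡ 581^2 = 337561 ≡ 291 (mod 1163)
203^51 = 203^32 · 203^16 · 203^2 · 203^1 ≡ 291 · 581 · 504 · 203 ≡ 4 (mod 1163).

4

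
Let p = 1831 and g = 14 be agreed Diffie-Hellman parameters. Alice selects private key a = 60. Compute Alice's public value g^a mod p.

Public value = 14^60 mod 1831.
14^1 ≡ 14 (mod 1831)
14^2 = (14^1)^2 ≡ 14^2 = 196 ≡ 196 (mod 1831)
14^4 = (14^2)^2 ≡ 196^2 = 38416 ≡ 1796 (mod 1831)
14^8 = (14^4)^2 ≡ 1796^2 = 3225616 ≡ 1225 (mod 1831)
14^16 = (14^8)^2 ≡ 1225^2 = 1500625 ≡ 1036 (mod 1831)
14^32 = (14^16)^2 ≡ 1036^2 = 1073296 ≡ 330 (mod 1831)
14^60 = 14^32 · 14^16 · 14^8 · 14^4 ≡ 330 · 1036 · 1225 · 1796 ≡ 289 (mod 1831).

289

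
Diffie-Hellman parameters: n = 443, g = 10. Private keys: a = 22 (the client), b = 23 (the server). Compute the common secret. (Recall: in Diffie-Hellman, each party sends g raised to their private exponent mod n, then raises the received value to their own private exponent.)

331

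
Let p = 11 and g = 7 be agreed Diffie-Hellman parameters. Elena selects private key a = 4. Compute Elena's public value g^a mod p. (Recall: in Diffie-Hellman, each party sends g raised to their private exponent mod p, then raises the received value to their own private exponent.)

3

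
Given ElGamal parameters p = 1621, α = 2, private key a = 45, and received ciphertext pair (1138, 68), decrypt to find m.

Shared mask s = c₁^a mod p = 1138^45 mod 1621.
1138^1 ≡ 1138 (mod 1621)
1138^2 = (1138^1)^2 ≡ 1138^2 = 1295044 ≡ 1486 (mod 1621)
1138^4 = (1138^2)^2 ≡ 1486^2 = 2208196 ≡ 394 (mod 1621)
1138^8 = (1138^4)^2 ≡ 394^2 = 155236 ≡ 1241 (mod 1621)
1138^16 = (1138^8)^2 ≡ 1241^2 = 1540081 ≡ 131 (mod 1621)
1138^32 = (1138^16)^2 ≡ 131^2 = 17161 ≡ 951 (mod 1621)
1138^45 = 1138^32 · 1138^8 · 1138^4 · 1138^1 ≡ 951 · 1241 · 394 · 1138 ≡ 26 (mod 1621).
So s = 26; s⁻¹ ≡ 1434 (mod 1621).
m = c₂ · s⁻¹ mod 1621 = 68 · 1434 mod 1621 = 252.

252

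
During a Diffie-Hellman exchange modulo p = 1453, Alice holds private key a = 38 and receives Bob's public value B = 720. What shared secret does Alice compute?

Shared key K = 720^38 mod 1453.
720^1 ≡ 720 (mod 1453)
720^2 = (720^1)^2 ≡ 720^2 = 518400 ≡ 1132 (mod 1453)
720^4 = (720^2)^2 ≡ 1132^2 = 1281424 ≡ 1331 (mod 1453)
720^8 = (720^4)^2 ≡ 1331^2 = 1771561 ≡ 354 (mod 1453)
720^16 = (720^8)^2 ≡ 354^2 = 125316 ≡ 358 (mod 1453)
720^32 = (720^16)^2 ≡ 358^2 = 128164 ≡ 300 (mod 1453)
720^38 = 720^32 · 720^4 · 720^2 ≡ 300 · 1331 · 1132 ≡ 1095 (mod 1453).

1095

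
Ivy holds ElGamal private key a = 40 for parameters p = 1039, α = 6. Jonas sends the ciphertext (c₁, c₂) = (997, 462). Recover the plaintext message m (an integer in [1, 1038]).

63

Shared mask s = c₁^a mod p = 997^40 mod 1039.
997^1 ≡ 997 (mod 1039)
997^2 = (997^1)^2 ≡ 997^2 = 994009 ≡ 725 (mod 1039)
997^4 = (997^2)^2 ≡ 725^2 = 525625 ≡ 930 (mod 1039)
997^8 = (997^4)^2 ≡ 930^2 = 864900 ≡ 452 (mod 1039)
997^16 = (997^8)^2 ≡ 452^2 = 204304 ≡ 660 (mod 1039)
997^32 = (997^16)^2 ≡ 660^2 = 435600 ≡ 259 (mod 1039)
997^40 = 997^32 · 997^8 ≡ 259 · 452 ≡ 700 (mod 1039).
So s = 700; s⁻¹ ≡ 803 (mod 1039).
m = c₂ · s⁻¹ mod 1039 = 462 · 803 mod 1039 = 63.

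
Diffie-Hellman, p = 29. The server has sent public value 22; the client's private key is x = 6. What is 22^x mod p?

Shared key K = 22^6 mod 29.
22^1 ≡ 22 (mod 29)
22^2 = (22^1)^2 ≡ 22^2 = 484 ≡ 20 (mod 29)
22^4 = (22^2)^2 ≡ 20^2 = 400 ≡ 23 (mod 29)
22^6 = 22^4 · 22^2 ≡ 23 · 20 ≡ 25 (mod 29).

25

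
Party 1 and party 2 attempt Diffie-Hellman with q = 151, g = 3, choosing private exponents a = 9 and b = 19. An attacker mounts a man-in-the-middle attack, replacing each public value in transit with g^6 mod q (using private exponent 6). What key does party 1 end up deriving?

Party 1 receives an attacker's public value M = 3^6 mod 151 instead of the honest one.
3^1 ≡ 3 (mod 151)
3^2 = (3^1)^2 ≡ 3^2 = 9 ≡ 9 (mod 151)
3^4 = (3^2)^2 ≡ 9^2 = 81 ≡ 81 (mod 151)
3^6 = 3^4 · 3^2 ≡ 81 · 9 ≡ 125 (mod 151).
So M = 125. Party 1 computes K = M^9 mod 151.
125^1 ≡ 125 (mod 151)
125^2 = (125^1)^2 ≡ 125^2 = 15625 ≡ 72 (mod 151)
125^4 = (125^2)^2 ≡ 72^2 = 5184 ≡ 50 (mod 151)
125^8 = (125^4)^2 ≡ 50^2 = 2500 ≡ 84 (mod 151)
125^9 = 125^8 · 125^1 ≡ 84 · 125 ≡ 81 (mod 151).

81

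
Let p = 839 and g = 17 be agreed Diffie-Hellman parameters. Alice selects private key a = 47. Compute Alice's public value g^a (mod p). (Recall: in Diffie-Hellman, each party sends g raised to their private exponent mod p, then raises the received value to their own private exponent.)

692

Public value = 17^47 (mod 839).
17^1 ≡ 17 (mod 839)
17^2 = (17^1)^2 ≡ 17^2 = 289 ≡ 289 (mod 839)
17^4 = (17^2)^2 ≡ 289^2 = 83521 ≡ 460 (mod 839)
17^8 = (17^4)^2 ≡ 460^2 = 211600 ≡ 172 (mod 839)
17^16 = (17^8)^2 ≡ 172^2 = 29584 ≡ 219 (mod 839)
17^32 = (17^16)^2 ≡ 219^2 = 47961 ≡ 138 (mod 839)
17^47 = 17^32 · 17^8 · 17^4 · 17^2 · 17^1 ≡ 138 · 172 · 460 · 289 · 17 ≡ 692 (mod 839).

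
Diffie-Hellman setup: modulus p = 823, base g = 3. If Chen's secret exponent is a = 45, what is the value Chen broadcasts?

320

Public value = 3^45 mod 823.
3^1 ≡ 3 (mod 823)
3^2 = (3^1)^2 ≡ 3^2 = 9 ≡ 9 (mod 823)
3^4 = (3^2)^2 ≡ 9^2 = 81 ≡ 81 (mod 823)
3^8 = (3^4)^2 ≡ 81^2 = 6561 ≡ 800 (mod 823)
3^16 = (3^8)^2 ≡ 800^2 = 640000 ≡ 529 (mod 823)
3^32 = (3^16)^2 ≡ 529^2 = 279841 ≡ 21 (mod 823)
3^45 = 3^32 · 3^8 · 3^4 · 3^1 ≡ 21 · 800 · 81 · 3 ≡ 320 (mod 823).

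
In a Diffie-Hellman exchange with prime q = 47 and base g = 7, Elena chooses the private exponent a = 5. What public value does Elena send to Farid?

Public value = 7^5 (mod 47).
7^1 ≡ 7 (mod 47)
7^2 = (7^1)^2 ≡ 7^2 = 49 ≡ 2 (mod 47)
7^4 = (7^2)^2 ≡ 2^2 = 4 ≡ 4 (mod 47)
7^5 = 7^4 · 7^1 ≡ 4 · 7 ≡ 28 (mod 47).

28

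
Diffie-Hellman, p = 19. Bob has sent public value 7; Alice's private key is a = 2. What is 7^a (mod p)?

11

Shared key K = 7^2 mod 19.
7^1 ≡ 7 (mod 19)
7^2 = (7^1)^2 ≡ 7^2 = 49 ≡ 11 (mod 19)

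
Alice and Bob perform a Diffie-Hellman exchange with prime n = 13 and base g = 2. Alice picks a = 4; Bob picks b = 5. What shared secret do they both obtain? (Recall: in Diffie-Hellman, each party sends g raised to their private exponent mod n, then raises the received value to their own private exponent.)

Alice sends A = g^a mod n = 2^4 mod 13.
2^1 ≡ 2 (mod 13)
2^2 = (2^1)^2 ≡ 2^2 = 4 ≡ 4 (mod 13)
2^4 = (2^2)^2 ≡ 4^2 = 16 ≡ 3 (mod 13)
So A = 3. Bob then computes K = A^b mod n = 3^5 mod 13.
3^1 ≡ 3 (mod 13)
3^2 = (3^1)^2 ≡ 3^2 = 9 ≡ 9 (mod 13)
3^4 = (3^2)^2 ≡ 9^2 = 81 ≡ 3 (mod 13)
3^5 = 3^4 · 3^1 ≡ 3 · 3 ≡ 9 (mod 13).

9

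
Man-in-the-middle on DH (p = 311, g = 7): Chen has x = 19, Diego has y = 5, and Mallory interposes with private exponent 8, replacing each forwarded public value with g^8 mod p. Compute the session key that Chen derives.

Chen receives Mallory's public value M = 7^8 mod 311 instead of the honest one.
7^1 ≡ 7 (mod 311)
7^2 = (7^1)^2 ≡ 7^2 = 49 ≡ 49 (mod 311)
7^4 = (7^2)^2 ≡ 49^2 = 2401 ≡ 224 (mod 311)
7^8 = (7^4)^2 ≡ 224^2 = 50176 ≡ 105 (mod 311)
So M = 105. Chen computes K = M^19 mod 311.
105^1 ≡ 105 (mod 311)
105^2 = (105^1)^2 ≡ 105^2 = 11025 ≡ 140 (mod 311)
105^4 = (105^2)^2 ≡ 140^2 = 19600 ≡ 7 (mod 311)
105^8 = (105^4)^2 ≡ 7^2 = 49 ≡ 49 (mod 311)
105^16 = (105^8)^2 ≡ 49^2 = 2401 ≡ 224 (mod 311)
105^19 = 105^16 · 105^2 · 105^1 ≡ 224 · 140 · 105 ≡ 243 (mod 311).

243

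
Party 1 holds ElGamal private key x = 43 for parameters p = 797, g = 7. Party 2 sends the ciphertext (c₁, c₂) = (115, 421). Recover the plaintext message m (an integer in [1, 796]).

522

Shared mask s = c₁^x mod p = 115^43 mod 797.
115^1 ≡ 115 (mod 797)
115^2 = (115^1)^2 ≡ 115^2 = 13225 ≡ 473 (mod 797)
115^4 = (115^2)^2 ≡ 473^2 = 223729 ≡ 569 (mod 797)
115^8 = (115^4)^2 ≡ 569^2 = 323761 ≡ 179 (mod 797)
115^16 = (115^8)^2 ≡ 179^2 = 32041 ≡ 161 (mod 797)
115^32 = (115^16)^2 ≡ 161^2 = 25921 ≡ 417 (mod 797)
115^43 = 115^32 · 115^8 · 115^2 · 115^1 ≡ 417 · 179 · 473 · 115 ≡ 268 (mod 797).
So s = 268; s⁻¹ ≡ 342 (mod 797).
m = c₂ · s⁻¹ mod 797 = 421 · 342 mod 797 = 522.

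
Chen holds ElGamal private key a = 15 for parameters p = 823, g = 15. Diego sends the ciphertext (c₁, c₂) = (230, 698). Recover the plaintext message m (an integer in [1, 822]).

315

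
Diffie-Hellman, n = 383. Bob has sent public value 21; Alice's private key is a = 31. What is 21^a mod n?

48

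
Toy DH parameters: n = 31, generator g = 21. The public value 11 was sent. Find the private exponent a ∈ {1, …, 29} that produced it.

Try successive powers of 21 modulo 31:
21^1 ≡ 21
21^2 ≡ 7
21^3 ≡ 23
21^4 ≡ 18
21^5 ≡ 6
21^6 ≡ 2
21^7 ≡ 11
Found: a = 7.

7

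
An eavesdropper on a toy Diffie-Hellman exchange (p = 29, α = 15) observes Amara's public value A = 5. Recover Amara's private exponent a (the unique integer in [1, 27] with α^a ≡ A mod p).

6

Try successive powers of 15 modulo 29:
15^1 ≡ 15
15^2 ≡ 22
15^3 ≡ 11
15^4 ≡ 20
15^5 ≡ 10
15^6 ≡ 5
Found: a = 6.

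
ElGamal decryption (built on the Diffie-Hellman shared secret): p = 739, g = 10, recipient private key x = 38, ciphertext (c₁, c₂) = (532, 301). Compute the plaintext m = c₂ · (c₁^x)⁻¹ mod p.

432

Shared mask s = c₁^x mod p = 532^38 mod 739.
532^1 ≡ 532 (mod 739)
532^2 = (532^1)^2 ≡ 532^2 = 283024 ≡ 726 (mod 739)
532^4 = (532^2)^2 ≡ 726^2 = 527076 ≡ 169 (mod 739)
532^8 = (532^4)^2 ≡ 169^2 = 28561 ≡ 479 (mod 739)
532^16 = (532^8)^2 ≡ 479^2 = 229441 ≡ 351 (mod 739)
532^32 = (532^16)^2 ≡ 351^2 = 123201 ≡ 527 (mod 739)
532^38 = 532^32 · 532^4 · 532^2 ≡ 527 · 169 · 726 ≡ 194 (mod 739).
So s = 194; s⁻¹ ≡ 80 (mod 739).
m = c₂ · s⁻¹ mod 739 = 301 · 80 mod 739 = 432.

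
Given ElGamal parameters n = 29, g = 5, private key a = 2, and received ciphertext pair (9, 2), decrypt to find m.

19

Shared mask s = c₁^a mod n = 9^2 mod 29.
9^1 ≡ 9 (mod 29)
9^2 = (9^1)^2 ≡ 9^2 = 81 ≡ 23 (mod 29)
So s = 23; s⁻¹ ≡ 24 (mod 29).
m = c₂ · s⁻¹ mod 29 = 2 · 24 mod 29 = 19.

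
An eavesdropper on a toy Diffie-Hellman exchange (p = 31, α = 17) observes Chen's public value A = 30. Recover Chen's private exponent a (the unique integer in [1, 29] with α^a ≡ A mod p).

Try successive powers of 17 modulo 31:
17^1 ≡ 17
17^2 ≡ 10
17^3 ≡ 15
17^4 ≡ 7
17^5 ≡ 26
17^6 ≡ 8
17^7 ≡ 12
17^8 ≡ 18
17^9 ≡ 27
17^10 ≡ 25
17^11 ≡ 22
17^12 ≡ 2
17^13 ≡ 3
17^14 ≡ 20
17^15 ≡ 30
Found: a = 15.

15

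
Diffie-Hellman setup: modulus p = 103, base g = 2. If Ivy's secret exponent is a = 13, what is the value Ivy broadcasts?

55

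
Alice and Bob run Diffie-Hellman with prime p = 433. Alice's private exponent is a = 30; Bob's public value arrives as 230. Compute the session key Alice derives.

Shared key K = 230^30 mod 433.
230^1 ≡ 230 (mod 433)
230^2 = (230^1)^2 ≡ 230^2 = 52900 ≡ 74 (mod 433)
230^4 = (230^2)^2 ≡ 74^2 = 5476 ≡ 280 (mod 433)
230^8 = (230^4)^2 ≡ 280^2 = 78400 ≡ 27 (mod 433)
230^16 = (230^8)^2 ≡ 27^2 = 729 ≡ 296 (mod 433)
230^30 = 230^16 · 230^8 · 230^4 · 230^2 ≡ 296 · 27 · 280 · 74 ≡ 318 (mod 433).

318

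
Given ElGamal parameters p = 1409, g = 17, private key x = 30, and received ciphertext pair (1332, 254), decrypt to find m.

255

Shared mask s = c₁^x mod p = 1332^30 mod 1409.
1332^1 ≡ 1332 (mod 1409)
1332^2 = (1332^1)^2 ≡ 1332^2 = 1774224 ≡ 293 (mod 1409)
1332^4 = (1332^2)^2 ≡ 293^2 = 85849 ≡ 1309 (mod 1409)
1332^8 = (1332^4)^2 ≡ 1309^2 = 1713481 ≡ 137 (mod 1409)
1332^16 = (1332^8)^2 ≡ 137^2 = 18769 ≡ 452 (mod 1409)
1332^30 = 1332^16 · 1332^8 · 1332^4 · 1332^2 ≡ 452 · 137 · 1309 · 293 ≡ 327 (mod 1409).
So s = 327; s⁻¹ ≡ 1116 (mod 1409).
m = c₂ · s⁻¹ mod 1409 = 254 · 1116 mod 1409 = 255.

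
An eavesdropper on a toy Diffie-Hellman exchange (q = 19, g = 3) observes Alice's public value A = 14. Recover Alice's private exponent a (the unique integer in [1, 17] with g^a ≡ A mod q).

Try successive powers of 3 modulo 19:
3^1 ≡ 3
3^2 ≡ 9
3^3 ≡ 8
3^4 ≡ 5
3^5 ≡ 15
3^6 ≡ 7
3^7 ≡ 2
3^8 ≡ 6
3^9 ≡ 18
3^10 ≡ 16
3^11 ≡ 10
3^12 ≡ 11
3^13 ≡ 14
Found: a = 13.

13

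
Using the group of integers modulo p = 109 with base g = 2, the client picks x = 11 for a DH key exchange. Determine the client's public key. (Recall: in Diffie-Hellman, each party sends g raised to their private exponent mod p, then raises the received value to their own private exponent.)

Public value = 2^{11} \pmod{109}.
2^1 ≡ 2 (mod 109)
2^2 = (2^1)^2 ≡ 2^2 = 4 ≡ 4 (mod 109)
2^4 = (2^2)^2 ≡ 4^2 = 16 ≡ 16 (mod 109)
2^8 = (2^4)^2 ≡ 16^2 = 256 ≡ 38 (mod 109)
2^11 = 2^8 · 2^2 · 2^1 ≡ 38 · 4 · 2 ≡ 86 (mod 109).

86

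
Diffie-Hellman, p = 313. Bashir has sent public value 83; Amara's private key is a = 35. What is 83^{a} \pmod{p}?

174

Shared key K = 83^35 mod 313.
83^1 ≡ 83 (mod 313)
83^2 = (83^1)^2 ≡ 83^2 = 6889 ≡ 3 (mod 313)
83^4 = (83^2)^2 ≡ 3^2 = 9 ≡ 9 (mod 313)
83^8 = (83^4)^2 ≡ 9^2 = 81 ≡ 81 (mod 313)
83^16 = (83^8)^2 ≡ 81^2 = 6561 ≡ 301 (mod 313)
83^32 = (83^16)^2 ≡ 301^2 = 90601 ≡ 144 (mod 313)
83^35 = 83^32 · 83^2 · 83^1 ≡ 144 · 3 · 83 ≡ 174 (mod 313).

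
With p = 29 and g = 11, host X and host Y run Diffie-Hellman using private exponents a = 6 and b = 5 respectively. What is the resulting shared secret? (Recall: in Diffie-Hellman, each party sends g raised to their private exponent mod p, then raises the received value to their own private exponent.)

5

Host Y sends B = g^b mod p = 11^5 mod 29.
11^1 ≡ 11 (mod 29)
11^2 = (11^1)^2 ≡ 11^2 = 121 ≡ 5 (mod 29)
11^4 = (11^2)^2 ≡ 5^2 = 25 ≡ 25 (mod 29)
11^5 = 11^4 · 11^1 ≡ 25 · 11 ≡ 14 (mod 29).
So B = 14. Host X then computes K = B^a mod p = 14^6 mod 29.
14^1 ≡ 14 (mod 29)
14^2 = (14^1)^2 ≡ 14^2 = 196 ≡ 22 (mod 29)
14^4 = (14^2)^2 ≡ 22^2 = 484 ≡ 20 (mod 29)
14^6 = 14^4 · 14^2 ≡ 20 · 22 ≡ 5 (mod 29).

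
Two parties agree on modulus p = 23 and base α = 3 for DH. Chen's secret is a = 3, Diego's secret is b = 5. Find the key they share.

12

Chen sends A = α^a mod p = 3^3 mod 23.
3^1 ≡ 3 (mod 23)
3^2 = (3^1)^2 ≡ 3^2 = 9 ≡ 9 (mod 23)
3^3 = 3^2 · 3^1 ≡ 9 · 3 ≡ 4 (mod 23).
So A = 4. Diego then computes K = A^b mod p = 4^5 mod 23.
4^1 ≡ 4 (mod 23)
4^2 = (4^1)^2 ≡ 4^2 = 16 ≡ 16 (mod 23)
4^4 = (4^2)^2 ≡ 16^2 = 256 ≡ 3 (mod 23)
4^5 = 4^4 · 4^1 ≡ 3 · 4 ≡ 12 (mod 23).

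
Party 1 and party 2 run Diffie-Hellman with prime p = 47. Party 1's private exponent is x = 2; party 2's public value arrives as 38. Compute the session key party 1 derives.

Shared key K = 38^2 mod 47.
38^1 ≡ 38 (mod 47)
38^2 = (38^1)^2 ≡ 38^2 = 1444 ≡ 34 (mod 47)

34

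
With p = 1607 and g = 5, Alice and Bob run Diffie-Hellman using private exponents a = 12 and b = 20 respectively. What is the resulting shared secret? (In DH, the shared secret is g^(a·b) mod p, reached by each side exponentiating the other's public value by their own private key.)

Bob sends B = g^b mod p = 5^20 mod 1607.
5^1 ≡ 5 (mod 1607)
5^2 = (5^1)^2 ≡ 5^2 = 25 ≡ 25 (mod 1607)
5^4 = (5^2)^2 ≡ 25^2 = 625 ≡ 625 (mod 1607)
5^8 = (5^4)^2 ≡ 625^2 = 390625 ≡ 124 (mod 1607)
5^16 = (5^8)^2 ≡ 124^2 = 15376 ≡ 913 (mod 1607)
5^20 = 5^16 · 5^4 ≡ 913 · 625 ≡ 140 (mod 1607).
So B = 140. Alice then computes K = B^a mod p = 140^12 mod 1607.
140^1 ≡ 140 (mod 1607)
140^2 = (140^1)^2 ≡ 140^2 = 19600 ≡ 316 (mod 1607)
140^4 = (140^2)^2 ≡ 316^2 = 99856 ≡ 222 (mod 1607)
140^8 = (140^4)^2 ≡ 222^2 = 49284 ≡ 1074 (mod 1607)
140^12 = 140^8 · 140^4 ≡ 1074 · 222 ≡ 592 (mod 1607).

592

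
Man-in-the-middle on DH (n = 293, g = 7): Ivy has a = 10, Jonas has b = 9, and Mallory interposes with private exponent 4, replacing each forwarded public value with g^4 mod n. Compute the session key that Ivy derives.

226

Ivy receives Mallory's public value M = 7^4 mod 293 instead of the honest one.
7^1 ≡ 7 (mod 293)
7^2 = (7^1)^2 ≡ 7^2 = 49 ≡ 49 (mod 293)
7^4 = (7^2)^2 ≡ 49^2 = 2401 ≡ 57 (mod 293)
So M = 57. Ivy computes K = M^10 mod 293.
57^1 ≡ 57 (mod 293)
57^2 = (57^1)^2 ≡ 57^2 = 3249 ≡ 26 (mod 293)
57^4 = (57^2)^2 ≡ 26^2 = 676 ≡ 90 (mod 293)
57^8 = (57^4)^2 ≡ 90^2 = 8100 ≡ 189 (mod 293)
57^10 = 57^8 · 57^2 ≡ 189 · 26 ≡ 226 (mod 293).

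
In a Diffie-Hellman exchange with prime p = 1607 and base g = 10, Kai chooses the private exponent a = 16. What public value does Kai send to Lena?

Public value = 10^16 (mod 1607).
10^1 ≡ 10 (mod 1607)
10^2 = (10^1)^2 ≡ 10^2 = 100 ≡ 100 (mod 1607)
10^4 = (10^2)^2 ≡ 100^2 = 10000 ≡ 358 (mod 1607)
10^8 = (10^4)^2 ≡ 358^2 = 128164 ≡ 1211 (mod 1607)
10^16 = (10^8)^2 ≡ 1211^2 = 1466521 ≡ 937 (mod 1607)

937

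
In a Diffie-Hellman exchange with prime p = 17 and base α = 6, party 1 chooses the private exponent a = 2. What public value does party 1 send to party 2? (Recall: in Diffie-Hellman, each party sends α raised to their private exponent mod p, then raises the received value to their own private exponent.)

Public value = 6^2 mod 17.
6^1 ≡ 6 (mod 17)
6^2 = (6^1)^2 ≡ 6^2 = 36 ≡ 2 (mod 17)

2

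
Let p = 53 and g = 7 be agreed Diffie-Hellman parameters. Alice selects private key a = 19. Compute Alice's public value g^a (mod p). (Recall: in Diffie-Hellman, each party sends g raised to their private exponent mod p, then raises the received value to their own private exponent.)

Public value = 7^19 (mod 53).
7^1 ≡ 7 (mod 53)
7^2 = (7^1)^2 ≡ 7^2 = 49 ≡ 49 (mod 53)
7^4 = (7^2)^2 ≡ 49^2 = 2401 ≡ 16 (mod 53)
7^8 = (7^4)^2 ≡ 16^2 = 256 ≡ 44 (mod 53)
7^16 = (7^8)^2 ≡ 44^2 = 1936 ≡ 28 (mod 53)
7^19 = 7^16 · 7^2 · 7^1 ≡ 28 · 49 · 7 ≡ 11 (mod 53).

11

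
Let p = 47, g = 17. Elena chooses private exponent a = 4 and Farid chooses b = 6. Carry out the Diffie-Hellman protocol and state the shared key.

Farid sends B = g^b mod p = 17^6 mod 47.
17^1 ≡ 17 (mod 47)
17^2 = (17^1)^2 ≡ 17^2 = 289 ≡ 7 (mod 47)
17^4 = (17^2)^2 ≡ 7^2 = 49 ≡ 2 (mod 47)
17^6 = 17^4 · 17^2 ≡ 2 · 7 ≡ 14 (mod 47).
So B = 14. Elena then computes K = B^a mod p = 14^4 mod 47.
14^1 ≡ 14 (mod 47)
14^2 = (14^1)^2 ≡ 14^2 = 196 ≡ 8 (mod 47)
14^4 = (14^2)^2 ≡ 8^2 = 64 ≡ 17 (mod 47)

17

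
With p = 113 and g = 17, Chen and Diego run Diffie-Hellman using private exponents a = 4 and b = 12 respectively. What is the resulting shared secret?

49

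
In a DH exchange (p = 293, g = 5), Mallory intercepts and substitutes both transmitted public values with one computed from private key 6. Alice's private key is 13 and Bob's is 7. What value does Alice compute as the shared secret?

247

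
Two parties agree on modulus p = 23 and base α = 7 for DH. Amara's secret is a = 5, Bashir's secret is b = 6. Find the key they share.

Bashir sends B = α^b mod p = 7^6 mod 23.
7^1 ≡ 7 (mod 23)
7^2 = (7^1)^2 ≡ 7^2 = 49 ≡ 3 (mod 23)
7^4 = (7^2)^2 ≡ 3^2 = 9 ≡ 9 (mod 23)
7^6 = 7^4 · 7^2 ≡ 9 · 3 ≡ 4 (mod 23).
So B = 4. Amara then computes K = B^a mod p = 4^5 mod 23.
4^1 ≡ 4 (mod 23)
4^2 = (4^1)^2 ≡ 4^2 = 16 ≡ 16 (mod 23)
4^4 = (4^2)^2 ≡ 16^2 = 256 ≡ 3 (mod 23)
4^5 = 4^4 · 4^1 ≡ 3 · 4 ≡ 12 (mod 23).

12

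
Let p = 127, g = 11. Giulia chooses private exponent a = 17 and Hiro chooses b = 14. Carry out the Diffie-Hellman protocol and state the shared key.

Hiro sends B = g^b mod p = 11^14 mod 127.
11^1 ≡ 11 (mod 127)
11^2 = (11^1)^2 ≡ 11^2 = 121 ≡ 121 (mod 127)
11^4 = (11^2)^2 ≡ 121^2 = 14641 ≡ 36 (mod 127)
11^8 = (11^4)^2 ≡ 36^2 = 1296 ≡ 26 (mod 127)
11^14 = 11^8 · 11^4 · 11^2 ≡ 26 · 36 · 121 ≡ 99 (mod 127).
So B = 99. Giulia then computes K = B^a mod p = 99^17 mod 127.
99^1 ≡ 99 (mod 127)
99^2 = (99^1)^2 ≡ 99^2 = 9801 ≡ 22 (mod 127)
99^4 = (99^2)^2 ≡ 22^2 = 484 ≡ 103 (mod 127)
99^8 = (99^4)^2 ≡ 103^2 = 10609 ≡ 68 (mod 127)
99^16 = (99^8)^2 ≡ 68^2 = 4624 ≡ 52 (mod 127)
99^17 = 99^16 · 99^1 ≡ 52 · 99 ≡ 68 (mod 127).

68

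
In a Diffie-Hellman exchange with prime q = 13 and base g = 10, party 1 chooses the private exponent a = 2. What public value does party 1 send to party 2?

9

Public value = 10^2 mod 13.
10^1 ≡ 10 (mod 13)
10^2 = (10^1)^2 ≡ 10^2 = 100 ≡ 9 (mod 13)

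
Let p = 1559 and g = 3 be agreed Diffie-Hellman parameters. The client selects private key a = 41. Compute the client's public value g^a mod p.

1040

Public value = 3^41 mod 1559.
3^1 ≡ 3 (mod 1559)
3^2 = (3^1)^2 ≡ 3^2 = 9 ≡ 9 (mod 1559)
3^4 = (3^2)^2 ≡ 9^2 = 81 ≡ 81 (mod 1559)
3^8 = (3^4)^2 ≡ 81^2 = 6561 ≡ 325 (mod 1559)
3^16 = (3^8)^2 ≡ 325^2 = 105625 ≡ 1172 (mod 1559)
3^32 = (3^16)^2 ≡ 1172^2 = 1373584 ≡ 105 (mod 1559)
3^41 = 3^32 · 3^8 · 3^1 ≡ 105 · 325 · 3 ≡ 1040 (mod 1559).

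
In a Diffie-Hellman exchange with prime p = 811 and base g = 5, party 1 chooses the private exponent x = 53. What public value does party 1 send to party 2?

Public value = 5^53 (mod 811).
5^1 ≡ 5 (mod 811)
5^2 = (5^1)^2 ≡ 5^2 = 25 ≡ 25 (mod 811)
5^4 = (5^2)^2 ≡ 25^2 = 625 ≡ 625 (mod 811)
5^8 = (5^4)^2 ≡ 625^2 = 390625 ≡ 534 (mod 811)
5^16 = (5^8)^2 ≡ 534^2 = 285156 ≡ 495 (mod 811)
5^32 = (5^16)^2 ≡ 495^2 = 245025 ≡ 103 (mod 811)
5^53 = 5^32 · 5^16 · 5^4 · 5^1 ≡ 103 · 495 · 625 · 5 ≡ 687 (mod 811).

687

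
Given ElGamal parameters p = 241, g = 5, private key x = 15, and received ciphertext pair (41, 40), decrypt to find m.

5

Shared mask s = c₁^x mod p = 41^15 mod 241.
41^1 ≡ 41 (mod 241)
41^2 = (41^1)^2 ≡ 41^2 = 1681 ≡ 235 (mod 241)
41^4 = (41^2)^2 ≡ 235^2 = 55225 ≡ 36 (mod 241)
41^8 = (41^4)^2 ≡ 36^2 = 1296 ≡ 91 (mod 241)
41^15 = 41^8 · 41^4 · 41^2 · 41^1 ≡ 91 · 36 · 235 · 41 ≡ 8 (mod 241).
So s = 8; s⁻¹ ≡ 211 (mod 241).
m = c₂ · s⁻¹ mod 241 = 40 · 211 mod 241 = 5.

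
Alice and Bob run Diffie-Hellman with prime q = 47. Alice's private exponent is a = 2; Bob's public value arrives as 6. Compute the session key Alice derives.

Shared key K = 6^2 mod 47.
6^1 ≡ 6 (mod 47)
6^2 = (6^1)^2 ≡ 6^2 = 36 ≡ 36 (mod 47)

36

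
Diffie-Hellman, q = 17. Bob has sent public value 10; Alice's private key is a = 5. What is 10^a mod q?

6

Shared key K = 10^5 mod 17.
10^1 ≡ 10 (mod 17)
10^2 = (10^1)^2 ≡ 10^2 = 100 ≡ 15 (mod 17)
10^4 = (10^2)^2 ≡ 15^2 = 225 ≡ 4 (mod 17)
10^5 = 10^4 · 10^1 ≡ 4 · 10 ≡ 6 (mod 17).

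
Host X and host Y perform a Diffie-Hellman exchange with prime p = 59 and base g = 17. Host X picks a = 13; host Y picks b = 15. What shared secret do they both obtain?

29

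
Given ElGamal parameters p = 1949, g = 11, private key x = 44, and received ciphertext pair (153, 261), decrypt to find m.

Shared mask s = c₁^x mod p = 153^44 mod 1949.
153^1 ≡ 153 (mod 1949)
153^2 = (153^1)^2 ≡ 153^2 = 23409 ≡ 21 (mod 1949)
153^4 = (153^2)^2 ≡ 21^2 = 441 ≡ 441 (mod 1949)
153^8 = (153^4)^2 ≡ 441^2 = 194481 ≡ 1530 (mod 1949)
153^16 = (153^8)^2 ≡ 1530^2 = 2340900 ≡ 151 (mod 1949)
153^32 = (153^16)^2 ≡ 151^2 = 22801 ≡ 1362 (mod 1949)
153^44 = 153^32 · 153^8 · 153^4 ≡ 1362 · 1530 · 441 ≡ 1474 (mod 1949).
So s = 1474; s⁻¹ ≡ 1432 (mod 1949).
m = c₂ · s⁻¹ mod 1949 = 261 · 1432 mod 1949 = 1493.

1493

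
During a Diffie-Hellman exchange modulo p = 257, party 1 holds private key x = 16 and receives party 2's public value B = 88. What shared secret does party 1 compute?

241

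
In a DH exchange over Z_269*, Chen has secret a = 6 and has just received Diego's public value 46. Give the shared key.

150

Shared key K = 46^6 mod 269.
46^1 ≡ 46 (mod 269)
46^2 = (46^1)^2 ≡ 46^2 = 2116 ≡ 233 (mod 269)
46^4 = (46^2)^2 ≡ 233^2 = 54289 ≡ 220 (mod 269)
46^6 = 46^4 · 46^2 ≡ 220 · 233 ≡ 150 (mod 269).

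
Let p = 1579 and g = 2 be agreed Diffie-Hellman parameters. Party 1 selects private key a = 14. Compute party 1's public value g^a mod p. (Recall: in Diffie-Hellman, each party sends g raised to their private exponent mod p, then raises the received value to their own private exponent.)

594

Public value = 2^14 mod 1579.
2^1 ≡ 2 (mod 1579)
2^2 = (2^1)^2 ≡ 2^2 = 4 ≡ 4 (mod 1579)
2^4 = (2^2)^2 ≡ 4^2 = 16 ≡ 16 (mod 1579)
2^8 = (2^4)^2 ≡ 16^2 = 256 ≡ 256 (mod 1579)
2^14 = 2^8 · 2^4 · 2^2 ≡ 256 · 16 · 4 ≡ 594 (mod 1579).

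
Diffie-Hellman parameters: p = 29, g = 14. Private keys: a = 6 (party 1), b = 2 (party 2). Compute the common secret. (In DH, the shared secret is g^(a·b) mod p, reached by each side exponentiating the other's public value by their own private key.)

25

Party 1 sends A = g^a mod p = 14^6 mod 29.
14^1 ≡ 14 (mod 29)
14^2 = (14^1)^2 ≡ 14^2 = 196 ≡ 22 (mod 29)
14^4 = (14^2)^2 ≡ 22^2 = 484 ≡ 20 (mod 29)
14^6 = 14^4 · 14^2 ≡ 20 · 22 ≡ 5 (mod 29).
So A = 5. Party 2 then computes K = A^b mod p = 5^2 mod 29.
5^1 ≡ 5 (mod 29)
5^2 = (5^1)^2 ≡ 5^2 = 25 ≡ 25 (mod 29)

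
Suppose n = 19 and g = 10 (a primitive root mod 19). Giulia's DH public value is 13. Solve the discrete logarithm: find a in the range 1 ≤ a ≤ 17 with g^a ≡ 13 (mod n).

13

Try successive powers of 10 modulo 19:
10^1 ≡ 10
10^2 ≡ 5
10^3 ≡ 12
10^4 ≡ 6
10^5 ≡ 3
10^6 ≡ 11
10^7 ≡ 15
10^8 ≡ 17
10^9 ≡ 18
10^10 ≡ 9
10^11 ≡ 14
10^12 ≡ 7
10^13 ≡ 13
Found: a = 13.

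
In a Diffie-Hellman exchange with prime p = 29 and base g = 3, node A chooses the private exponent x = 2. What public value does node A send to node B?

9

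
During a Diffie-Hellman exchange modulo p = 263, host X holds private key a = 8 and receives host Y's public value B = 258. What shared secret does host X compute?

70

Shared key K = 258^8 mod 263.
258^1 ≡ 258 (mod 263)
258^2 = (258^1)^2 ≡ 258^2 = 66564 ≡ 25 (mod 263)
258^4 = (258^2)^2 ≡ 25^2 = 625 ≡ 99 (mod 263)
258^8 = (258^4)^2 ≡ 99^2 = 9801 ≡ 70 (mod 263)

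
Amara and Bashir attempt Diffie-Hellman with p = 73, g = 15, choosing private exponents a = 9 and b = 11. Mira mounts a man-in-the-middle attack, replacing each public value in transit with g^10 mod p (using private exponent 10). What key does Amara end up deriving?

Amara receives Mira's public value M = 15^10 mod 73 instead of the honest one.
15^1 ≡ 15 (mod 73)
15^2 = (15^1)^2 ≡ 15^2 = 225 ≡ 6 (mod 73)
15^4 = (15^2)^2 ≡ 6^2 = 36 ≡ 36 (mod 73)
15^8 = (15^4)^2 ≡ 36^2 = 1296 ≡ 55 (mod 73)
15^10 = 15^8 · 15^2 ≡ 55 · 6 ≡ 38 (mod 73).
So M = 38. Amara computes K = M^9 mod 73.
38^1 ≡ 38 (mod 73)
38^2 = (38^1)^2 ≡ 38^2 = 1444 ≡ 57 (mod 73)
38^4 = (38^2)^2 ≡ 57^2 = 3249 ≡ 37 (mod 73)
38^8 = (38^4)^2 ≡ 37^2 = 1369 ≡ 55 (mod 73)
38^9 = 38^8 · 38^1 ≡ 55 · 38 ≡ 46 (mod 73).

46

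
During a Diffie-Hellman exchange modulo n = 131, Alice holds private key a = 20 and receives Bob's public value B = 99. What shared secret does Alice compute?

Shared key K = 99^20 mod 131.
99^1 ≡ 99 (mod 131)
99^2 = (99^1)^2 ≡ 99^2 = 9801 ≡ 107 (mod 131)
99^4 = (99^2)^2 ≡ 107^2 = 11449 ≡ 52 (mod 131)
99^8 = (99^4)^2 ≡ 52^2 = 2704 ≡ 84 (mod 131)
99^16 = (99^8)^2 ≡ 84^2 = 7056 ≡ 113 (mod 131)
99^20 = 99^16 · 99^4 ≡ 113 · 52 ≡ 112 (mod 131).

112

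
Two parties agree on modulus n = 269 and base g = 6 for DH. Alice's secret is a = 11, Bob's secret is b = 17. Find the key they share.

Bob sends B = g^b mod n = 6^17 mod 269.
6^1 ≡ 6 (mod 269)
6^2 = (6^1)^2 ≡ 6^2 = 36 ≡ 36 (mod 269)
6^4 = (6^2)^2 ≡ 36^2 = 1296 ≡ 220 (mod 269)
6^8 = (6^4)^2 ≡ 220^2 = 48400 ≡ 249 (mod 269)
6^16 = (6^8)^2 ≡ 249^2 = 62001 ≡ 131 (mod 269)
6^17 = 6^16 · 6^1 ≡ 131 · 6 ≡ 248 (mod 269).
So B = 248. Alice then computes K = B^a mod n = 248^11 mod 269.
248^1 ≡ 248 (mod 269)
248^2 = (248^1)^2 ≡ 248^2 = 61504 ≡ 172 (mod 269)
248^4 = (248^2)^2 ≡ 172^2 = 29584 ≡ 263 (mod 269)
248^8 = (248^4)^2 ≡ 263^2 = 69169 ≡ 36 (mod 269)
248^11 = 248^8 · 248^2 · 248^1 ≡ 36 · 172 · 248 ≡ 164 (mod 269).

164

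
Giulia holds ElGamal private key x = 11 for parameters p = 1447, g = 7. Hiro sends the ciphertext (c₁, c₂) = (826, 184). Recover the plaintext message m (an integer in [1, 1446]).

1179

Shared mask s = c₁^x mod p = 826^11 mod 1447.
826^1 ≡ 826 (mod 1447)
826^2 = (826^1)^2 ≡ 826^2 = 682276 ≡ 739 (mod 1447)
826^4 = (826^2)^2 ≡ 739^2 = 546121 ≡ 602 (mod 1447)
826^8 = (826^4)^2 ≡ 602^2 = 362404 ≡ 654 (mod 1447)
826^11 = 826^8 · 826^2 · 826^1 ≡ 654 · 739 · 826 ≡ 820 (mod 1447).
So s = 820; s⁻¹ ≡ 30 (mod 1447).
m = c₂ · s⁻¹ mod 1447 = 184 · 30 mod 1447 = 1179.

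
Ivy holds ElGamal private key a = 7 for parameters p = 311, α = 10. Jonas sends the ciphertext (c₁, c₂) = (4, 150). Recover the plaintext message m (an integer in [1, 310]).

121

Shared mask s = c₁^a mod p = 4^7 mod 311.
4^1 ≡ 4 (mod 311)
4^2 = (4^1)^2 ≡ 4^2 = 16 ≡ 16 (mod 311)
4^4 = (4^2)^2 ≡ 16^2 = 256 ≡ 256 (mod 311)
4^7 = 4^4 · 4^2 · 4^1 ≡ 256 · 16 · 4 ≡ 212 (mod 311).
So s = 212; s⁻¹ ≡ 289 (mod 311).
m = c₂ · s⁻¹ mod 311 = 150 · 289 mod 311 = 121.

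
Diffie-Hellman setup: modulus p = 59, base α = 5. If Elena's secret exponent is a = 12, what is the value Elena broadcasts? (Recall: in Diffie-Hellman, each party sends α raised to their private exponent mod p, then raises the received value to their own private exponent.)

Public value = 5^12 (mod 59).
5^1 ≡ 5 (mod 59)
5^2 = (5^1)^2 ≡ 5^2 = 25 ≡ 25 (mod 59)
5^4 = (5^2)^2 ≡ 25^2 = 625 ≡ 35 (mod 59)
5^8 = (5^4)^2 ≡ 35^2 = 1225 ≡ 45 (mod 59)
5^12 = 5^8 · 5^4 ≡ 45 · 35 ≡ 41 (mod 59).

41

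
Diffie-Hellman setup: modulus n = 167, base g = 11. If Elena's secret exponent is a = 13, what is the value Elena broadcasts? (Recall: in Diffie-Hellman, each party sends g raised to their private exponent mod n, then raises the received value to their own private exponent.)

28

Public value = 11^13 (mod 167).
11^1 ≡ 11 (mod 167)
11^2 = (11^1)^2 ≡ 11^2 = 121 ≡ 121 (mod 167)
11^4 = (11^2)^2 ≡ 121^2 = 14641 ≡ 112 (mod 167)
11^8 = (11^4)^2 ≡ 112^2 = 12544 ≡ 19 (mod 167)
11^13 = 11^8 · 11^4 · 11^1 ≡ 19 · 112 · 11 ≡ 28 (mod 167).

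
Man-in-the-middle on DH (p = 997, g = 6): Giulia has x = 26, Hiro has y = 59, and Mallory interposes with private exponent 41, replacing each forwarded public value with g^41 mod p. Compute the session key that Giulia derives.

418

Giulia receives Mallory's public value M = 6^41 mod 997 instead of the honest one.
6^1 ≡ 6 (mod 997)
6^2 = (6^1)^2 ≡ 6^2 = 36 ≡ 36 (mod 997)
6^4 = (6^2)^2 ≡ 36^2 = 1296 ≡ 299 (mod 997)
6^8 = (6^4)^2 ≡ 299^2 = 89401 ≡ 668 (mod 997)
6^16 = (6^8)^2 ≡ 668^2 = 446224 ≡ 565 (mod 997)
6^32 = (6^16)^2 ≡ 565^2 = 319225 ≡ 185 (mod 997)
6^41 = 6^32 · 6^8 · 6^1 ≡ 185 · 668 · 6 ≡ 709 (mod 997).
So M = 709. Giulia computes K = M^26 mod 997.
709^1 ≡ 709 (mod 997)
709^2 = (709^1)^2 ≡ 709^2 = 502681 ≡ 193 (mod 997)
709^4 = (709^2)^2 ≡ 193^2 = 37249 ≡ 360 (mod 997)
709^8 = (709^4)^2 ≡ 360^2 = 129600 ≡ 987 (mod 997)
709^16 = (709^8)^2 ≡ 987^2 = 974169 ≡ 100 (mod 997)
709^26 = 709^16 · 709^8 · 709^2 ≡ 100 · 987 · 193 ≡ 418 (mod 997).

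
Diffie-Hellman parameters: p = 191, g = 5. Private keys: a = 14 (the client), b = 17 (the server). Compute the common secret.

The client sends A = g^a mod p = 5^14 mod 191.
5^1 ≡ 5 (mod 191)
5^2 = (5^1)^2 ≡ 5^2 = 25 ≡ 25 (mod 191)
5^4 = (5^2)^2 ≡ 25^2 = 625 ≡ 52 (mod 191)
5^8 = (5^4)^2 ≡ 52^2 = 2704 ≡ 30 (mod 191)
5^14 = 5^8 · 5^4 · 5^2 ≡ 30 · 52 · 25 ≡ 36 (mod 191).
So A = 36. The server then computes K = A^b mod p = 36^17 mod 191.
36^1 ≡ 36 (mod 191)
36^2 = (36^1)^2 ≡ 36^2 = 1296 ≡ 150 (mod 191)
36^4 = (36^2)^2 ≡ 150^2 = 22500 ≡ 153 (mod 191)
36^8 = (36^4)^2 ≡ 153^2 = 23409 ≡ 107 (mod 191)
36^16 = (36^8)^2 ≡ 107^2 = 11449 ≡ 180 (mod 191)
36^17 = 36^16 · 36^1 ≡ 180 · 36 ≡ 177 (mod 191).

177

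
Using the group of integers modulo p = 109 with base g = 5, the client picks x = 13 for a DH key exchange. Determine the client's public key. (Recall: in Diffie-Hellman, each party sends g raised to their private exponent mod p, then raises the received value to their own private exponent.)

26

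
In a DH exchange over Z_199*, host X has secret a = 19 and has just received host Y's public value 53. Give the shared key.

102

Shared key K = 53^19 mod 199.
53^1 ≡ 53 (mod 199)
53^2 = (53^1)^2 ≡ 53^2 = 2809 ≡ 23 (mod 199)
53^4 = (53^2)^2 ≡ 23^2 = 529 ≡ 131 (mod 199)
53^8 = (53^4)^2 ≡ 131^2 = 17161 ≡ 47 (mod 199)
53^16 = (53^8)^2 ≡ 47^2 = 2209 ≡ 20 (mod 199)
53^19 = 53^16 · 53^2 · 53^1 ≡ 20 · 23 · 53 ≡ 102 (mod 199).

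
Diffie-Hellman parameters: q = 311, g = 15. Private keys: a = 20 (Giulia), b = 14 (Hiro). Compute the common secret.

15

Hiro sends B = g^b mod q = 15^14 mod 311.
15^1 ≡ 15 (mod 311)
15^2 = (15^1)^2 ≡ 15^2 = 225 ≡ 225 (mod 311)
15^4 = (15^2)^2 ≡ 225^2 = 50625 ≡ 243 (mod 311)
15^8 = (15^4)^2 ≡ 243^2 = 59049 ≡ 270 (mod 311)
15^14 = 15^8 · 15^4 · 15^2 ≡ 270 · 243 · 225 ≡ 13 (mod 311).
So B = 13. Giulia then computes K = B^a mod q = 13^20 mod 311.
13^1 ≡ 13 (mod 311)
13^2 = (13^1)^2 ≡ 13^2 = 169 ≡ 169 (mod 311)
13^4 = (13^2)^2 ≡ 169^2 = 28561 ≡ 260 (mod 311)
13^8 = (13^4)^2 ≡ 260^2 = 67600 ≡ 113 (mod 311)
13^16 = (13^8)^2 ≡ 113^2 = 12769 ≡ 18 (mod 311)
13^20 = 13^16 · 13^4 ≡ 18 · 260 ≡ 15 (mod 311).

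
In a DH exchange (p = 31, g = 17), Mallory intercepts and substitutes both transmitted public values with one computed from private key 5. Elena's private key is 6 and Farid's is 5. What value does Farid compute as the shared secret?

6

Farid receives Mallory's public value M = 17^5 mod 31 instead of the honest one.
17^1 ≡ 17 (mod 31)
17^2 = (17^1)^2 ≡ 17^2 = 289 ≡ 10 (mod 31)
17^4 = (17^2)^2 ≡ 10^2 = 100 ≡ 7 (mod 31)
17^5 = 17^4 · 17^1 ≡ 7 · 17 ≡ 26 (mod 31).
So M = 26. Farid computes K = M^5 mod 31.
26^1 ≡ 26 (mod 31)
26^2 = (26^1)^2 ≡ 26^2 = 676 ≡ 25 (mod 31)
26^4 = (26^2)^2 ≡ 25^2 = 625 ≡ 5 (mod 31)
26^5 = 26^4 · 26^1 ≡ 5 · 26 ≡ 6 (mod 31).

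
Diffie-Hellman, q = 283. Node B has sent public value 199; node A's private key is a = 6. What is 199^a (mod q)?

Shared key K = 199^6 mod 283.
199^1 ≡ 199 (mod 283)
199^2 = (199^1)^2 ≡ 199^2 = 39601 ≡ 264 (mod 283)
199^4 = (199^2)^2 ≡ 264^2 = 69696 ≡ 78 (mod 283)
199^6 = 199^4 · 199^2 ≡ 78 · 264 ≡ 216 (mod 283).

216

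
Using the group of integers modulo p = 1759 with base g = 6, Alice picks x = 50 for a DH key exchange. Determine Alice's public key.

Public value = 6^{50} \pmod{1759}.
6^1 ≡ 6 (mod 1759)
6^2 = (6^1)^2 ≡ 6^2 = 36 ≡ 36 (mod 1759)
6^4 = (6^2)^2 ≡ 36^2 = 1296 ≡ 1296 (mod 1759)
6^8 = (6^4)^2 ≡ 1296^2 = 1679616 ≡ 1530 (mod 1759)
6^16 = (6^8)^2 ≡ 1530^2 = 2340900 ≡ 1430 (mod 1759)
6^32 = (6^16)^2 ≡ 1430^2 = 2044900 ≡ 942 (mod 1759)
6^50 = 6^32 · 6^16 · 6^2 ≡ 942 · 1430 · 36 ≡ 289 (mod 1759).

289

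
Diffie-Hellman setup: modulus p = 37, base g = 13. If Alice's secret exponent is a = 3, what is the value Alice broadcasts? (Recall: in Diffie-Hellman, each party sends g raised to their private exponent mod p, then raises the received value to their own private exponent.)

Public value = 13^3 mod 37.
13^1 ≡ 13 (mod 37)
13^2 = (13^1)^2 ≡ 13^2 = 169 ≡ 21 (mod 37)
13^3 = 13^2 · 13^1 ≡ 21 · 13 ≡ 14 (mod 37).

14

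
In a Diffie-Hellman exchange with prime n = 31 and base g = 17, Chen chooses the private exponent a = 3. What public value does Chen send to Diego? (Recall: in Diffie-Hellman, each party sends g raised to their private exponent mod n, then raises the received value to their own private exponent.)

15

Public value = 17^3 (mod 31).
17^1 ≡ 17 (mod 31)
17^2 = (17^1)^2 ≡ 17^2 = 289 ≡ 10 (mod 31)
17^3 = 17^2 · 17^1 ≡ 10 · 17 ≡ 15 (mod 31).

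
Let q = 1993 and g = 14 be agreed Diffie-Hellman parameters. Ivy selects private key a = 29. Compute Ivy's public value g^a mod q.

1409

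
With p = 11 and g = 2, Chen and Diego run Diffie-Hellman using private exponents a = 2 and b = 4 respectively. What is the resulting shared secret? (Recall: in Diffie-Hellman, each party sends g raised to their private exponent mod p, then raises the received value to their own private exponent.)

3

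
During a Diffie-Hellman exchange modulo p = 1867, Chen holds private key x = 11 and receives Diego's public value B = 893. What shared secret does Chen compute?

Shared key K = 893^11 mod 1867.
893^1 ≡ 893 (mod 1867)
893^2 = (893^1)^2 ≡ 893^2 = 797449 ≡ 240 (mod 1867)
893^4 = (893^2)^2 ≡ 240^2 = 57600 ≡ 1590 (mod 1867)
893^8 = (893^4)^2 ≡ 1590^2 = 2528100 ≡ 182 (mod 1867)
893^11 = 893^8 · 893^2 · 893^1 ≡ 182 · 240 · 893 ≡ 876 (mod 1867).

876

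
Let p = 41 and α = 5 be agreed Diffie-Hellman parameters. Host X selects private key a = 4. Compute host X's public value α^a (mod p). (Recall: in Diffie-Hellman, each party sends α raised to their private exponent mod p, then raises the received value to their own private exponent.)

10

Public value = 5^4 (mod 41).
5^1 ≡ 5 (mod 41)
5^2 = (5^1)^2 ≡ 5^2 = 25 ≡ 25 (mod 41)
5^4 = (5^2)^2 ≡ 25^2 = 625 ≡ 10 (mod 41)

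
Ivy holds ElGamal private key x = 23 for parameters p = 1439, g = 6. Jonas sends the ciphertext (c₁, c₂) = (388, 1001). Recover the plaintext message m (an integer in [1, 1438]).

Shared mask s = c₁^x mod p = 388^23 mod 1439.
388^1 ≡ 388 (mod 1439)
388^2 = (388^1)^2 ≡ 388^2 = 150544 ≡ 888 (mod 1439)
388^4 = (388^2)^2 ≡ 888^2 = 788544 ≡ 1411 (mod 1439)
388^8 = (388^4)^2 ≡ 1411^2 = 1990921 ≡ 784 (mod 1439)
388^16 = (388^8)^2 ≡ 784^2 = 614656 ≡ 203 (mod 1439)
388^23 = 388^16 · 388^4 · 388^2 · 388^1 ≡ 203 · 1411 · 888 · 388 ≡ 247 (mod 1439).
So s = 247; s⁻¹ ≡ 134 (mod 1439).
m = c₂ · s⁻¹ mod 1439 = 1001 · 134 mod 1439 = 307.

307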